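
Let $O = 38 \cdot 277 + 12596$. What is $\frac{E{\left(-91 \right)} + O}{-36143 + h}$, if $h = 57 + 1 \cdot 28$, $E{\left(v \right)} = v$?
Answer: $- \frac{23031}{36058} \approx -0.63872$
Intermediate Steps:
$O = 23122$ ($O = 10526 + 12596 = 23122$)
$h = 85$ ($h = 57 + 28 = 85$)
$\frac{E{\left(-91 \right)} + O}{-36143 + h} = \frac{-91 + 23122}{-36143 + 85} = \frac{23031}{-36058} = 23031 \left(- \frac{1}{36058}\right) = - \frac{23031}{36058}$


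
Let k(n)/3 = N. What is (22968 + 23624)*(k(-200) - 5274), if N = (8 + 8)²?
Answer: -209943552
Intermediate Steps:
N = 256 (N = 16² = 256)
k(n) = 768 (k(n) = 3*256 = 768)
(22968 + 23624)*(k(-200) - 5274) = (22968 + 23624)*(768 - 5274) = 46592*(-4506) = -209943552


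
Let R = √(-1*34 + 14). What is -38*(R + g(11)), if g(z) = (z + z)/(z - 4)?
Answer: -836/7 - 76*I*√5 ≈ -119.43 - 169.94*I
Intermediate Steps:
g(z) = 2*z/(-4 + z) (g(z) = (2*z)/(-4 + z) = 2*z/(-4 + z))
R = 2*I*√5 (R = √(-34 + 14) = √(-20) = 2*I*√5 ≈ 4.4721*I)
-38*(R + g(11)) = -38*(2*I*√5 + 2*11/(-4 + 11)) = -38*(2*I*√5 + 2*11/7) = -38*(2*I*√5 + 2*11*(⅐)) = -38*(2*I*√5 + 22/7) = -38*(22/7 + 2*I*√5) = -836/7 - 76*I*√5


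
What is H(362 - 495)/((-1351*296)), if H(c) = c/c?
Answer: -1/399896 ≈ -2.5006e-6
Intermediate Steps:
H(c) = 1
H(362 - 495)/((-1351*296)) = 1/(-1351*296) = 1/(-399896) = 1*(-1/399896) = -1/399896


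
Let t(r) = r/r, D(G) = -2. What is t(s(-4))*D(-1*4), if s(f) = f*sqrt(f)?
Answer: -2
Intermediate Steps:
s(f) = f**(3/2)
t(r) = 1
t(s(-4))*D(-1*4) = 1*(-2) = -2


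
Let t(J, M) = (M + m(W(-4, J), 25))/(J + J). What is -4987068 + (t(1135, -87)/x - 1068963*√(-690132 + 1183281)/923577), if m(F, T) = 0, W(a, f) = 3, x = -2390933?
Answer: -27066902181587793/5427417910 - 356321*√493149/307859 ≈ -4.9879e+6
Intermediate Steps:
t(J, M) = M/(2*J) (t(J, M) = (M + 0)/(J + J) = M/((2*J)) = M*(1/(2*J)) = M/(2*J))
-4987068 + (t(1135, -87)/x - 1068963*√(-690132 + 1183281)/923577) = -4987068 + (((½)*(-87)/1135)/(-2390933) - 1068963*√(-690132 + 1183281)/923577) = -4987068 + (((½)*(-87)*(1/1135))*(-1/2390933) - 1068963*√493149/923577) = -4987068 + (-87/2270*(-1/2390933) - 1068963*√493149/923577) = -4987068 + (87/5427417910 - 1068963*√493149/923577) = -4987068 + (87/5427417910 - 356321*√493149/307859) = -27066902181587793/5427417910 - 356321*√493149/307859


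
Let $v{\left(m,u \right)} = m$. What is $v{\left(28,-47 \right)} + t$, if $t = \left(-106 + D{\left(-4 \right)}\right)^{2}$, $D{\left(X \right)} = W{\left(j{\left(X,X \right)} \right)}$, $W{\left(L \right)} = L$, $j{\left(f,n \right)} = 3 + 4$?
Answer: $9829$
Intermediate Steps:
$j{\left(f,n \right)} = 7$
$D{\left(X \right)} = 7$
$t = 9801$ ($t = \left(-106 + 7\right)^{2} = \left(-99\right)^{2} = 9801$)
$v{\left(28,-47 \right)} + t = 28 + 9801 = 9829$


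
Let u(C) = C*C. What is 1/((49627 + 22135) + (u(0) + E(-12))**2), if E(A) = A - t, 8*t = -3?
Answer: 64/4601417 ≈ 1.3909e-5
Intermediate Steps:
t = -3/8 (t = (1/8)*(-3) = -3/8 ≈ -0.37500)
u(C) = C**2
E(A) = 3/8 + A (E(A) = A - 1*(-3/8) = A + 3/8 = 3/8 + A)
1/((49627 + 22135) + (u(0) + E(-12))**2) = 1/((49627 + 22135) + (0**2 + (3/8 - 12))**2) = 1/(71762 + (0 - 93/8)**2) = 1/(71762 + (-93/8)**2) = 1/(71762 + 8649/64) = 1/(4601417/64) = 64/4601417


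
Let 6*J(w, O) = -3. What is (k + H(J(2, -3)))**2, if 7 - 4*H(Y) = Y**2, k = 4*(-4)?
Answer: 52441/256 ≈ 204.85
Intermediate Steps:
J(w, O) = -1/2 (J(w, O) = (1/6)*(-3) = -1/2)
k = -16
H(Y) = 7/4 - Y**2/4
(k + H(J(2, -3)))**2 = (-16 + (7/4 - (-1/2)**2/4))**2 = (-16 + (7/4 - 1/4*1/4))**2 = (-16 + (7/4 - 1/16))**2 = (-16 + 27/16)**2 = (-229/16)**2 = 52441/256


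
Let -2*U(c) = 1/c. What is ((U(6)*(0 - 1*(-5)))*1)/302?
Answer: -5/3624 ≈ -0.0013797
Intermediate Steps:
U(c) = -1/(2*c)
((U(6)*(0 - 1*(-5)))*1)/302 = (((-½/6)*(0 - 1*(-5)))*1)/302 = (((-½*⅙)*(0 + 5))*1)*(1/302) = (-1/12*5*1)*(1/302) = -5/12*1*(1/302) = -5/12*1/302 = -5/3624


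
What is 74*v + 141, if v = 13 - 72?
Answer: -4225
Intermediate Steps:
v = -59
74*v + 141 = 74*(-59) + 141 = -4366 + 141 = -4225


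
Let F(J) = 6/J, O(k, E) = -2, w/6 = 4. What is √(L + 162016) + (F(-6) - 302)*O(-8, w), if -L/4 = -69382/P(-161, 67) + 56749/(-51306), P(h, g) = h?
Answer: 606 + √2734339996087104426/4130133 ≈ 1006.4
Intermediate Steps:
w = 24 (w = 6*4 = 24)
L = -7101152606/4130133 (L = -4*(-69382/(-161) + 56749/(-51306)) = -4*(-69382*(-1/161) + 56749*(-1/51306)) = -4*(69382/161 - 56749/51306) = -4*3550576303/8260266 = -7101152606/4130133 ≈ -1719.4)
√(L + 162016) + (F(-6) - 302)*O(-8, w) = √(-7101152606/4130133 + 162016) + (6/(-6) - 302)*(-2) = √(662046475522/4130133) + (6*(-⅙) - 302)*(-2) = √2734339996087104426/4130133 + (-1 - 302)*(-2) = √2734339996087104426/4130133 - 303*(-2) = √2734339996087104426/4130133 + 606 = 606 + √2734339996087104426/4130133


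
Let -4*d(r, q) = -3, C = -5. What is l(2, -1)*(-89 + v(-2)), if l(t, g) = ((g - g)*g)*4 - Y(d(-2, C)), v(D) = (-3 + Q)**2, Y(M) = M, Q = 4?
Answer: 66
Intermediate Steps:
d(r, q) = 3/4 (d(r, q) = -1/4*(-3) = 3/4)
v(D) = 1 (v(D) = (-3 + 4)**2 = 1**2 = 1)
l(t, g) = -3/4 (l(t, g) = ((g - g)*g)*4 - 1*3/4 = (0*g)*4 - 3/4 = 0*4 - 3/4 = 0 - 3/4 = -3/4)
l(2, -1)*(-89 + v(-2)) = -3*(-89 + 1)/4 = -3/4*(-88) = 66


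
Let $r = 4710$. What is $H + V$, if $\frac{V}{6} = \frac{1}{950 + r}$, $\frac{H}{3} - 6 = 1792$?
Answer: $\frac{15265023}{2830} \approx 5394.0$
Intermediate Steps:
$H = 5394$ ($H = 18 + 3 \cdot 1792 = 18 + 5376 = 5394$)
$V = \frac{3}{2830}$ ($V = \frac{6}{950 + 4710} = \frac{6}{5660} = 6 \cdot \frac{1}{5660} = \frac{3}{2830} \approx 0.0010601$)
$H + V = 5394 + \frac{3}{2830} = \frac{15265023}{2830}$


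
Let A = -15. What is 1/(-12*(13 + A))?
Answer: 1/24 ≈ 0.041667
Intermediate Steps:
1/(-12*(13 + A)) = 1/(-12*(13 - 15)) = 1/(-12*(-2)) = 1/24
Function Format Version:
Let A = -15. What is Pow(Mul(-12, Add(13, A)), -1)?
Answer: Rational(1, 24) ≈ 0.041667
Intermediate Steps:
Pow(Mul(-12, Add(13, A)), -1) = Pow(Mul(-12, Add(13, -15)), -1) = Pow(Mul(-12, -2), -1) = Pow(24, -1) = Rational(1, 24)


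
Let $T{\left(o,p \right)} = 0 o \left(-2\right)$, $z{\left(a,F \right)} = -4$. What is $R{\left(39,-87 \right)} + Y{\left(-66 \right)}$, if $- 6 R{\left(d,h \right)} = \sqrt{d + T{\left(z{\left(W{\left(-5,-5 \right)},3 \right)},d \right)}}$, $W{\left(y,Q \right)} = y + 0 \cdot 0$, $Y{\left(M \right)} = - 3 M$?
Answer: $198 - \frac{\sqrt{39}}{6} \approx 196.96$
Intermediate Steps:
$W{\left(y,Q \right)} = y$ ($W{\left(y,Q \right)} = y + 0 = y$)
$T{\left(o,p \right)} = 0$ ($T{\left(o,p \right)} = 0 \left(-2\right) = 0$)
$R{\left(d,h \right)} = - \frac{\sqrt{d}}{6}$ ($R{\left(d,h \right)} = - \frac{\sqrt{d + 0}}{6} = - \frac{\sqrt{d}}{6}$)
$R{\left(39,-87 \right)} + Y{\left(-66 \right)} = - \frac{\sqrt{39}}{6} - -198 = - \frac{\sqrt{39}}{6} + 198 = 198 - \frac{\sqrt{39}}{6}$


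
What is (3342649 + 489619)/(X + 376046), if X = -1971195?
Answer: -3832268/1595149 ≈ -2.4025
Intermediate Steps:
(3342649 + 489619)/(X + 376046) = (3342649 + 489619)/(-1971195 + 376046) = 3832268/(-1595149) = 3832268*(-1/1595149) = -3832268/1595149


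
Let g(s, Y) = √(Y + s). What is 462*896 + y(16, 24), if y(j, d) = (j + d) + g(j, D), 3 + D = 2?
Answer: 413992 + √15 ≈ 4.1400e+5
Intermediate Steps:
D = -1 (D = -3 + 2 = -1)
y(j, d) = d + j + √(-1 + j) (y(j, d) = (j + d) + √(-1 + j) = (d + j) + √(-1 + j) = d + j + √(-1 + j))
462*896 + y(16, 24) = 462*896 + (24 + 16 + √(-1 + 16)) = 413952 + (24 + 16 + √15) = 413952 + (40 + √15) = 413992 + √15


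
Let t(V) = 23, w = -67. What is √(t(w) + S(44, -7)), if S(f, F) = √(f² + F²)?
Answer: √(23 + √1985) ≈ 8.2191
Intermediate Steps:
S(f, F) = √(F² + f²)
√(t(w) + S(44, -7)) = √(23 + √((-7)² + 44²)) = √(23 + √(49 + 1936)) = √(23 + √1985)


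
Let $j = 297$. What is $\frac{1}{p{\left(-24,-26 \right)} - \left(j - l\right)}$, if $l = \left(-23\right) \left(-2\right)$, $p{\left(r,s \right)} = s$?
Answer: $- \frac{1}{277} \approx -0.0036101$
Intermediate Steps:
$l = 46$
$\frac{1}{p{\left(-24,-26 \right)} - \left(j - l\right)} = \frac{1}{-26 + \left(46 - 297\right)} = \frac{1}{-26 - 251} = \frac{1}{-277} = - \frac{1}{277}$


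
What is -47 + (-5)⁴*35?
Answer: 21828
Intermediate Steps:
-47 + (-5)⁴*35 = -47 + 625*35 = -47 + 21875 = 21828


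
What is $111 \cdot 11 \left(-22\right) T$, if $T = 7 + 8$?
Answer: $-402930$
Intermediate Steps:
$T = 15$
$111 \cdot 11 \left(-22\right) T = 111 \cdot 11 \left(-22\right) 15 = 111 \left(\left(-242\right) 15\right) = 111 \left(-3630\right) = -402930$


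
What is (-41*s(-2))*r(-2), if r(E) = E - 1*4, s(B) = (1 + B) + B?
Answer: -738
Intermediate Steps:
s(B) = 1 + 2*B
r(E) = -4 + E (r(E) = E - 4 = -4 + E)
(-41*s(-2))*r(-2) = (-41*(1 + 2*(-2)))*(-4 - 2) = -41*(1 - 4)*(-6) = -41*(-3)*(-6) = 123*(-6) = -738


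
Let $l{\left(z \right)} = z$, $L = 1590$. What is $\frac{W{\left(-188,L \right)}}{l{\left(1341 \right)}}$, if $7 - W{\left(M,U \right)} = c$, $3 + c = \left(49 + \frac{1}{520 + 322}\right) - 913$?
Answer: $\frac{735907}{1129122} \approx 0.65175$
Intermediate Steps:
$c = - \frac{730013}{842}$ ($c = -3 - \left(864 - \frac{1}{520 + 322}\right) = -3 - \left(864 - \frac{1}{842}\right) = -3 + \left(\left(49 + \frac{1}{842}\right) - 913\right) = -3 + \left(\frac{41259}{842} - 913\right) = -3 - \frac{727487}{842} = - \frac{730013}{842} \approx -867.0$)
$W{\left(M,U \right)} = \frac{735907}{842}$ ($W{\left(M,U \right)} = 7 - - \frac{730013}{842} = 7 + \frac{730013}{842} = \frac{735907}{842}$)
$\frac{W{\left(-188,L \right)}}{l{\left(1341 \right)}} = \frac{735907}{842 \cdot 1341} = \frac{735907}{842} \cdot \frac{1}{1341} = \frac{735907}{1129122}$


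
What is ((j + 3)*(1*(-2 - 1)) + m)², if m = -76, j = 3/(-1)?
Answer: 5776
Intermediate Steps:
j = -3 (j = 3*(-1) = -3)
((j + 3)*(1*(-2 - 1)) + m)² = ((-3 + 3)*(1*(-2 - 1)) - 76)² = (0*(1*(-3)) - 76)² = (0*(-3) - 76)² = (0 - 76)² = (-76)² = 5776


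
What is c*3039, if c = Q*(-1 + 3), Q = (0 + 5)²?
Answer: 151950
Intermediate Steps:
Q = 25 (Q = 5² = 25)
c = 50 (c = 25*(-1 + 3) = 25*2 = 50)
c*3039 = 50*3039 = 151950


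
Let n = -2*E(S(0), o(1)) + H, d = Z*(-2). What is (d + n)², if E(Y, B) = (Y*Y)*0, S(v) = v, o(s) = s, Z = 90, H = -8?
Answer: 35344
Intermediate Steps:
E(Y, B) = 0 (E(Y, B) = Y²*0 = 0)
d = -180 (d = 90*(-2) = -180)
n = -8 (n = -2*0 - 8 = 0 - 8 = -8)
(d + n)² = (-180 - 8)² = (-188)² = 35344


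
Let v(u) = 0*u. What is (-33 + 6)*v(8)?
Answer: 0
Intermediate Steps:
v(u) = 0
(-33 + 6)*v(8) = (-33 + 6)*0 = -27*0 = 0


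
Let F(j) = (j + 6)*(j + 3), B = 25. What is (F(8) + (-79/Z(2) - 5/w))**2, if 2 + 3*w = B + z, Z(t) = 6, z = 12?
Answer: 34774609/1764 ≈ 19714.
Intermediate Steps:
w = 35/3 (w = -2/3 + (25 + 12)/3 = -2/3 + (1/3)*37 = -2/3 + 37/3 = 35/3 ≈ 11.667)
F(j) = (3 + j)*(6 + j) (F(j) = (6 + j)*(3 + j) = (3 + j)*(6 + j))
(F(8) + (-79/Z(2) - 5/w))**2 = ((18 + 8**2 + 9*8) + (-79/6 - 5/35/3))**2 = ((18 + 64 + 72) + (-79*1/6 - 5*3/35))**2 = (154 + (-79/6 - 3/7))**2 = (154 - 571/42)**2 = (5897/42)**2 = 34774609/1764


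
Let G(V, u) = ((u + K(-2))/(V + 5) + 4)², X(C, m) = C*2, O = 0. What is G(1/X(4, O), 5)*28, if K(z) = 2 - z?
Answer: 1559488/1681 ≈ 927.71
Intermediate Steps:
X(C, m) = 2*C
G(V, u) = (4 + (4 + u)/(5 + V))² (G(V, u) = ((u + (2 - 1*(-2)))/(V + 5) + 4)² = ((u + (2 + 2))/(5 + V) + 4)² = ((u + 4)/(5 + V) + 4)² = ((4 + u)/(5 + V) + 4)² = (4 + (4 + u)/(5 + V))²)
G(1/X(4, O), 5)*28 = ((24 + 5 + 4/((2*4)))²/(5 + 1/(2*4))²)*28 = ((24 + 5 + 4/8)²/(5 + 1/8)²)*28 = ((24 + 5 + 4*(⅛))²/(5 + ⅛)²)*28 = ((24 + 5 + ½)²/(41/8)²)*28 = (64*(59/2)²/1681)*28 = ((64/1681)*(3481/4))*28 = (55696/1681)*28 = 1559488/1681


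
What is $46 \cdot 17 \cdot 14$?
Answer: $10948$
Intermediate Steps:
$46 \cdot 17 \cdot 14 = 782 \cdot 14 = 10948$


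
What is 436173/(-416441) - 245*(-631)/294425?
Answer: -12808107826/24522128285 ≈ -0.52231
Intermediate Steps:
436173/(-416441) - 245*(-631)/294425 = 436173*(-1/416441) + 154595*(1/294425) = -436173/416441 + 30919/58885 = -12808107826/24522128285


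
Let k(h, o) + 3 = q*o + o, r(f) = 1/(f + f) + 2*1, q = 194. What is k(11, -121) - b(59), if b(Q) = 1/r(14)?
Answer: -1345114/57 ≈ -23599.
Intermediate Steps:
r(f) = 2 + 1/(2*f) (r(f) = 1/(2*f) + 2 = 2 + 1/(2*f))
k(h, o) = -3 + 195*o (k(h, o) = -3 + (194*o + o) = -3 + 195*o)
b(Q) = 28/57 (b(Q) = 1/(2 + (½)/14) = 1/(2 + (½)*(1/14)) = 1/(2 + 1/28) = 1/(57/28) = 28/57)
k(11, -121) - b(59) = (-3 + 195*(-121)) - 1*28/57 = (-3 - 23595) - 28/57 = -23598 - 28/57 = -1345114/57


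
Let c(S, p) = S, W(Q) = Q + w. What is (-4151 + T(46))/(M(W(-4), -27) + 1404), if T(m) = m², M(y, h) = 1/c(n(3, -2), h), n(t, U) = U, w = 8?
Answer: -4070/2807 ≈ -1.4499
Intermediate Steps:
W(Q) = 8 + Q (W(Q) = Q + 8 = 8 + Q)
M(y, h) = -½ (M(y, h) = 1/(-2) = -½)
(-4151 + T(46))/(M(W(-4), -27) + 1404) = (-4151 + 46²)/(-½ + 1404) = (-4151 + 2116)/(2807/2) = -2035*2/2807 = -4070/2807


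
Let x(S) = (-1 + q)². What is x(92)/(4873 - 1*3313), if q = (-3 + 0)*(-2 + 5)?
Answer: 5/78 ≈ 0.064103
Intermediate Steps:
q = -9 (q = -3*3 = -9)
x(S) = 100 (x(S) = (-1 - 9)² = (-10)² = 100)
x(92)/(4873 - 1*3313) = 100/(4873 - 1*3313) = 100/(4873 - 3313) = 100/1560 = 100*(1/1560) = 5/78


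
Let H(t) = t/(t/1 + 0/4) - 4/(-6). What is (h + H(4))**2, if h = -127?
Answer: 141376/9 ≈ 15708.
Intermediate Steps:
H(t) = 5/3 (H(t) = t/(t*1 + 0*(1/4)) - 4*(-1/6) = t/(t + 0) + 2/3 = t/t + 2/3 = 1 + 2/3 = 5/3)
(h + H(4))**2 = (-127 + 5/3)**2 = (-376/3)**2 = 141376/9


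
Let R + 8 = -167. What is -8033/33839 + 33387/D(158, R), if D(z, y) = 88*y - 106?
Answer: -1254342391/524707534 ≈ -2.3906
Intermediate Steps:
R = -175 (R = -8 - 167 = -175)
D(z, y) = -106 + 88*y
-8033/33839 + 33387/D(158, R) = -8033/33839 + 33387/(-106 + 88*(-175)) = -8033*1/33839 + 33387/(-106 - 15400) = -8033/33839 + 33387/(-15506) = -8033/33839 + 33387*(-1/15506) = -8033/33839 - 33387/15506 = -1254342391/524707534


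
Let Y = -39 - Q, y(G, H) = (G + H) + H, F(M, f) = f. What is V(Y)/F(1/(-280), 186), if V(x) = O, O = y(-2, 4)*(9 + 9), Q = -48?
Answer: 18/31 ≈ 0.58065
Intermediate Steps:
y(G, H) = G + 2*H
Y = 9 (Y = -39 - 1*(-48) = -39 + 48 = 9)
O = 108 (O = (-2 + 2*4)*(9 + 9) = (-2 + 8)*18 = 6*18 = 108)
V(x) = 108
V(Y)/F(1/(-280), 186) = 108/186 = 108*(1/186) = 18/31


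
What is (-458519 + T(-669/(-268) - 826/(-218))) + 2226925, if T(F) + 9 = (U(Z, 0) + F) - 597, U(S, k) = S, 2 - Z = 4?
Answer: 51641098781/29212 ≈ 1.7678e+6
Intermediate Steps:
Z = -2 (Z = 2 - 1*4 = 2 - 4 = -2)
T(F) = -608 + F (T(F) = -9 + ((-2 + F) - 597) = -9 + (-599 + F) = -608 + F)
(-458519 + T(-669/(-268) - 826/(-218))) + 2226925 = (-458519 + (-608 + (-669/(-268) - 826/(-218)))) + 2226925 = (-458519 + (-608 + (-669*(-1/268) - 826*(-1/218)))) + 2226925 = (-458519 + (-608 + (669/268 + 413/109))) + 2226925 = (-458519 + (-608 + 183605/29212)) + 2226925 = (-458519 - 17577291/29212) + 2226925 = -13411834319/29212 + 2226925 = 51641098781/29212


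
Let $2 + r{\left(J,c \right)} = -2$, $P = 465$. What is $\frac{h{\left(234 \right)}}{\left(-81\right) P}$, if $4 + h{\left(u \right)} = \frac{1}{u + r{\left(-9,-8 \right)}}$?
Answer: $\frac{919}{8662950} \approx 0.00010608$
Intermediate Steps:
$r{\left(J,c \right)} = -4$ ($r{\left(J,c \right)} = -2 - 2 = -4$)
$h{\left(u \right)} = -4 + \frac{1}{-4 + u}$ ($h{\left(u \right)} = -4 + \frac{1}{u - 4} = -4 + \frac{1}{-4 + u}$)
$\frac{h{\left(234 \right)}}{\left(-81\right) P} = \frac{\frac{1}{-4 + 234} \left(17 - 936\right)}{\left(-81\right) 465} = \frac{\frac{1}{230} \left(17 - 936\right)}{-37665} = \frac{1}{230} \left(-919\right) \left(- \frac{1}{37665}\right) = \left(- \frac{919}{230}\right) \left(- \frac{1}{37665}\right) = \frac{919}{8662950}$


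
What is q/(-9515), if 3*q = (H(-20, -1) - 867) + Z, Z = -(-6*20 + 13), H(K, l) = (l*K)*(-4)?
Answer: 56/1903 ≈ 0.029427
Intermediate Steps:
H(K, l) = -4*K*l (H(K, l) = (K*l)*(-4) = -4*K*l)
Z = 107 (Z = -(-120 + 13) = -1*(-107) = 107)
q = -280 (q = ((-4*(-20)*(-1) - 867) + 107)/3 = ((-80 - 867) + 107)/3 = (-947 + 107)/3 = (1/3)*(-840) = -280)
q/(-9515) = -280/(-9515) = -280*(-1/9515) = 56/1903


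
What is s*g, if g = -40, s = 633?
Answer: -25320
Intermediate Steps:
s*g = 633*(-40) = -25320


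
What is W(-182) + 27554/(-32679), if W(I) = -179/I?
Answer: 834713/5947578 ≈ 0.14035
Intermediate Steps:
W(-182) + 27554/(-32679) = -179/(-182) + 27554/(-32679) = -179*(-1/182) + 27554*(-1/32679) = 179/182 - 27554/32679 = 834713/5947578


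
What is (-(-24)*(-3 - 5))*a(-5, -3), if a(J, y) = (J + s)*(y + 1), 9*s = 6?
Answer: -1664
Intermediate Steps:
s = ⅔ (s = (⅑)*6 = ⅔ ≈ 0.66667)
a(J, y) = (1 + y)*(⅔ + J) (a(J, y) = (J + ⅔)*(y + 1) = (⅔ + J)*(1 + y) = (1 + y)*(⅔ + J))
(-(-24)*(-3 - 5))*a(-5, -3) = (-(-24)*(-3 - 5))*(⅔ - 5 + (⅔)*(-3) - 5*(-3)) = (-(-24)*(-8))*(⅔ - 5 - 2 + 15) = -12*16*(26/3) = -192*26/3 = -1664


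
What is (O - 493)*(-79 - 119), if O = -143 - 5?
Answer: 126918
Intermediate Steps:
O = -148
(O - 493)*(-79 - 119) = (-148 - 493)*(-79 - 119) = -641*(-198) = 126918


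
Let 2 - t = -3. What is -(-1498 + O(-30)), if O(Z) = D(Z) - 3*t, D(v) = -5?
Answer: 1518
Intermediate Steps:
t = 5 (t = 2 - 1*(-3) = 2 + 3 = 5)
O(Z) = -20 (O(Z) = -5 - 3*5 = -5 - 15 = -20)
-(-1498 + O(-30)) = -(-1498 - 20) = -1*(-1518) = 1518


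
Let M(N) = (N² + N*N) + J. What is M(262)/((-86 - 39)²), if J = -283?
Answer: 27401/3125 ≈ 8.7683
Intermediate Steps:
M(N) = -283 + 2*N² (M(N) = (N² + N*N) - 283 = (N² + N²) - 283 = 2*N² - 283 = -283 + 2*N²)
M(262)/((-86 - 39)²) = (-283 + 2*262²)/((-86 - 39)²) = (-283 + 2*68644)/((-125)²) = (-283 + 137288)/15625 = 137005*(1/15625) = 27401/3125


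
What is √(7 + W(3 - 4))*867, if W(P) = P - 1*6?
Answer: 0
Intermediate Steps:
W(P) = -6 + P (W(P) = P - 6 = -6 + P)
√(7 + W(3 - 4))*867 = √(7 + (-6 + (3 - 4)))*867 = √(7 + (-6 - 1))*867 = √(7 - 7)*867 = √0*867 = 0*867 = 0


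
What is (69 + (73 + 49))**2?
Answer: 36481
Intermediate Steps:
(69 + (73 + 49))**2 = (69 + 122)**2 = 191**2 = 36481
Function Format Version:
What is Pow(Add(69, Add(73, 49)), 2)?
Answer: 36481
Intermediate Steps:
Pow(Add(69, Add(73, 49)), 2) = Pow(Add(69, 122), 2) = Pow(191, 2) = 36481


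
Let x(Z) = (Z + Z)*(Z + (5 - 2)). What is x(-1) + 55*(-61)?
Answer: -3359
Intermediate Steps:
x(Z) = 2*Z*(3 + Z) (x(Z) = (2*Z)*(Z + 3) = (2*Z)*(3 + Z) = 2*Z*(3 + Z))
x(-1) + 55*(-61) = 2*(-1)*(3 - 1) + 55*(-61) = 2*(-1)*2 - 3355 = -4 - 3355 = -3359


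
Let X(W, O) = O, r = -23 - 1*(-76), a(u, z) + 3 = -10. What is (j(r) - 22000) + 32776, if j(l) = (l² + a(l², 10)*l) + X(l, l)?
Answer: 12949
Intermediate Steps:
a(u, z) = -13 (a(u, z) = -3 - 10 = -13)
r = 53 (r = -23 + 76 = 53)
j(l) = l² - 12*l (j(l) = (l² - 13*l) + l = l² - 12*l)
(j(r) - 22000) + 32776 = (53*(-12 + 53) - 22000) + 32776 = (53*41 - 22000) + 32776 = (2173 - 22000) + 32776 = -19827 + 32776 = 12949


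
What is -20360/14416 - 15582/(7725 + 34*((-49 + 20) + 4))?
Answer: -45575639/12388750 ≈ -3.6788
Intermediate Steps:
-20360/14416 - 15582/(7725 + 34*((-49 + 20) + 4)) = -20360*1/14416 - 15582/(7725 + 34*(-29 + 4)) = -2545/1802 - 15582/(7725 + 34*(-25)) = -2545/1802 - 15582/(7725 - 850) = -2545/1802 - 15582/6875 = -45575639/12388750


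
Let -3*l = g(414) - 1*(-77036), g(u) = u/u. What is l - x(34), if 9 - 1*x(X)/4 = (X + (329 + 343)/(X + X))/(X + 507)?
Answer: -236497871/9197 ≈ -25715.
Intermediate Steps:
g(u) = 1
x(X) = 36 - 4*(X + 336/X)/(507 + X) (x(X) = 36 - 4*(X + (329 + 343)/(X + X))/(X + 507) = 36 - 4*(X + 672/((2*X)))/(507 + X) = 36 - 4*(X + 672*(1/(2*X)))/(507 + X) = 36 - 4*(X + 336/X)/(507 + X))
l = -25679 (l = -(1 - 1*(-77036))/3 = -(1 + 77036)/3 = -⅓*77037 = -25679)
l - x(34) = -25679 - 4*(-336 + 8*34² + 4563*34)/(34*(507 + 34)) = -25679 - 4*(-336 + 8*1156 + 155142)/(34*541) = -25679 - 4*(-336 + 9248 + 155142)/(34*541) = -25679 - 4*164054/(34*541) = -25679 - 1*328108/9197 = -25679 - 328108/9197 = -236497871/9197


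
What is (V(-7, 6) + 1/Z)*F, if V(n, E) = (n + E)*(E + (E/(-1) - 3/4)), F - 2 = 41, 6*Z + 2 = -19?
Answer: 559/28 ≈ 19.964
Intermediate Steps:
Z = -7/2 (Z = -1/3 + (1/6)*(-19) = -1/3 - 19/6 = -7/2 ≈ -3.5000)
F = 43 (F = 2 + 41 = 43)
V(n, E) = -3*E/4 - 3*n/4 (V(n, E) = (E + n)*(E + (E*(-1) - 3*1/4)) = (E + n)*(E + (-E - 3/4)) = (E + n)*(E + (-3/4 - E)) = (E + n)*(-3/4) = -3*E/4 - 3*n/4)
(V(-7, 6) + 1/Z)*F = ((-3/4*6 - 3/4*(-7)) + 1/(-7/2))*43 = ((-9/2 + 21/4) - 2/7)*43 = (3/4 - 2/7)*43 = (13/28)*43 = 559/28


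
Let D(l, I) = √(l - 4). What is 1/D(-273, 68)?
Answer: -I*√277/277 ≈ -0.060084*I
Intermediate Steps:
D(l, I) = √(-4 + l)
1/D(-273, 68) = 1/(√(-4 - 273)) = 1/(√(-277)) = 1/(I*√277) = -I*√277/277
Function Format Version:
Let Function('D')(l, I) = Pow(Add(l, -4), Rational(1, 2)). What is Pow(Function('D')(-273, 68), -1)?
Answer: Mul(Rational(-1, 277), I, Pow(277, Rational(1, 2))) ≈ Mul(-0.060084, I)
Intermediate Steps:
Function('D')(l, I) = Pow(Add(-4, l), Rational(1, 2))
Pow(Function('D')(-273, 68), -1) = Pow(Pow(Add(-4, -273), Rational(1, 2)), -1) = Pow(Pow(-277, Rational(1, 2)), -1) = Pow(Mul(I, Pow(277, Rational(1, 2))), -1) = Mul(Rational(-1, 277), I, Pow(277, Rational(1, 2)))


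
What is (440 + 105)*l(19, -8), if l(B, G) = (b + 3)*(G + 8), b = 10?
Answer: 0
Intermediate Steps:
l(B, G) = 104 + 13*G (l(B, G) = (10 + 3)*(G + 8) = 13*(8 + G) = 104 + 13*G)
(440 + 105)*l(19, -8) = (440 + 105)*(104 + 13*(-8)) = 545*(104 - 104) = 545*0 = 0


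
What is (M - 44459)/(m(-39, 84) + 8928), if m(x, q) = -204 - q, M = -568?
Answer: -5003/960 ≈ -5.2115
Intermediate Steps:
(M - 44459)/(m(-39, 84) + 8928) = (-568 - 44459)/((-204 - 1*84) + 8928) = -45027/((-204 - 84) + 8928) = -45027/(-288 + 8928) = -45027/8640 = -45027*1/8640 = -5003/960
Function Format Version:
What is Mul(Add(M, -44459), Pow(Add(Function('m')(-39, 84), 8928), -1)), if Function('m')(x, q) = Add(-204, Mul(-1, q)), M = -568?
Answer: Rational(-5003, 960) ≈ -5.2115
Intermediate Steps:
Mul(Add(M, -44459), Pow(Add(Function('m')(-39, 84), 8928), -1)) = Mul(Add(-568, -44459), Pow(Add(Add(-204, Mul(-1, 84)), 8928), -1)) = Mul(-45027, Pow(Add(Add(-204, -84), 8928), -1)) = Mul(-45027, Pow(Add(-288, 8928), -1)) = Mul(-45027, Pow(8640, -1)) = Mul(-45027, Rational(1, 8640)) = Rational(-5003, 960)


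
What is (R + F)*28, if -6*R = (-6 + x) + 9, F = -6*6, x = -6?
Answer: -994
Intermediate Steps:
F = -36
R = 1/2 (R = -((-6 - 6) + 9)/6 = -(-12 + 9)/6 = -1/6*(-3) = 1/2 ≈ 0.50000)
(R + F)*28 = (1/2 - 36)*28 = -71/2*28 = -994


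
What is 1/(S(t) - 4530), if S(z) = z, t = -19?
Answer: -1/4549 ≈ -0.00021983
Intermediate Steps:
1/(S(t) - 4530) = 1/(-19 - 4530) = 1/(-4549) = -1/4549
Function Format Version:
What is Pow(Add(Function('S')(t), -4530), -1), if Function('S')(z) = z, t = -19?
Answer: Rational(-1, 4549) ≈ -0.00021983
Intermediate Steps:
Pow(Add(Function('S')(t), -4530), -1) = Pow(Add(-19, -4530), -1) = Pow(-4549, -1) = Rational(-1, 4549)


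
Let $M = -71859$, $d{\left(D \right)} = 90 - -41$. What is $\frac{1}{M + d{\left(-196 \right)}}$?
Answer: $- \frac{1}{71728} \approx -1.3942 \cdot 10^{-5}$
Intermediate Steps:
$d{\left(D \right)} = 131$ ($d{\left(D \right)} = 90 + 41 = 131$)
$\frac{1}{M + d{\left(-196 \right)}} = \frac{1}{-71859 + 131} = \frac{1}{-71728} = - \frac{1}{71728}$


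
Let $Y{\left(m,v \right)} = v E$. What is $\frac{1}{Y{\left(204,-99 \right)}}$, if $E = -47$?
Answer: $\frac{1}{4653} \approx 0.00021492$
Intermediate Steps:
$Y{\left(m,v \right)} = - 47 v$ ($Y{\left(m,v \right)} = v \left(-47\right) = - 47 v$)
$\frac{1}{Y{\left(204,-99 \right)}} = \frac{1}{\left(-47\right) \left(-99\right)} = \frac{1}{4653}$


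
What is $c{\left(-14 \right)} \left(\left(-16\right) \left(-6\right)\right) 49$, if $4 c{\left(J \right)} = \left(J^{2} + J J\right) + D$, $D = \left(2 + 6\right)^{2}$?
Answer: $536256$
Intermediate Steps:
$D = 64$ ($D = 8^{2} = 64$)
$c{\left(J \right)} = 16 + \frac{J^{2}}{2}$ ($c{\left(J \right)} = \frac{\left(J^{2} + J J\right) + 64}{4} = \frac{\left(J^{2} + J^{2}\right) + 64}{4} = \frac{2 J^{2} + 64}{4} = \frac{64 + 2 J^{2}}{4} = 16 + \frac{J^{2}}{2}$)
$c{\left(-14 \right)} \left(\left(-16\right) \left(-6\right)\right) 49 = \left(16 + \frac{\left(-14\right)^{2}}{2}\right) \left(\left(-16\right) \left(-6\right)\right) 49 = \left(16 + \frac{1}{2} \cdot 196\right) 96 \cdot 49 = \left(16 + 98\right) 96 \cdot 49 = 114 \cdot 96 \cdot 49 = 10944 \cdot 49 = 536256$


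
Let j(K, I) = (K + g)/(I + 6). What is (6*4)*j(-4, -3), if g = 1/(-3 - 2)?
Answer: -168/5 ≈ -33.600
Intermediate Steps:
g = -⅕ (g = 1/(-5) = -⅕ ≈ -0.20000)
j(K, I) = (-⅕ + K)/(6 + I) (j(K, I) = (K - ⅕)/(I + 6) = (-⅕ + K)/(6 + I))
(6*4)*j(-4, -3) = (6*4)*((-⅕ - 4)/(6 - 3)) = 24*(-21/5/3) = 24*((⅓)*(-21/5)) = 24*(-7/5) = -168/5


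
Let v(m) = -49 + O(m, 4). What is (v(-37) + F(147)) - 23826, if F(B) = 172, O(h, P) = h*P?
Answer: -23851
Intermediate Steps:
O(h, P) = P*h
v(m) = -49 + 4*m
(v(-37) + F(147)) - 23826 = ((-49 + 4*(-37)) + 172) - 23826 = ((-49 - 148) + 172) - 23826 = (-197 + 172) - 23826 = -25 - 23826 = -23851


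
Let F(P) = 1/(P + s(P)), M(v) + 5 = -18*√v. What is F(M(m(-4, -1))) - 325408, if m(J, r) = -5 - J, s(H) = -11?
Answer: -47184164/145 + 9*I/290 ≈ -3.2541e+5 + 0.031034*I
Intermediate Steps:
M(v) = -5 - 18*√v
F(P) = 1/(-11 + P) (F(P) = 1/(P - 11) = 1/(-11 + P))
F(M(m(-4, -1))) - 325408 = 1/(-11 + (-5 - 18*√(-5 - 1*(-4)))) - 325408 = 1/(-11 + (-5 - 18*√(-5 + 4))) - 325408 = 1/(-11 + (-5 - 18*I)) - 325408 = 1/(-16 - 18*I) - 325408 = (-16 + 18*I)/580 - 325408 = -325408 + (-16 + 18*I)/580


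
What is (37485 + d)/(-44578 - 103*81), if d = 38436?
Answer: -75921/52921 ≈ -1.4346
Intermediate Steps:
(37485 + d)/(-44578 - 103*81) = (37485 + 38436)/(-44578 - 103*81) = 75921/(-44578 - 8343) = 75921/(-52921) = 75921*(-1/52921) = -75921/52921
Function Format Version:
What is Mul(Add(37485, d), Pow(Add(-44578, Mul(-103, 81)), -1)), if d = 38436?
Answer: Rational(-75921, 52921) ≈ -1.4346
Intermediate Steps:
Mul(Add(37485, d), Pow(Add(-44578, Mul(-103, 81)), -1)) = Mul(Add(37485, 38436), Pow(Add(-44578, Mul(-103, 81)), -1)) = Mul(75921, Pow(Add(-44578, -8343), -1)) = Mul(75921, Pow(-52921, -1)) = Mul(75921, Rational(-1, 52921)) = Rational(-75921, 52921)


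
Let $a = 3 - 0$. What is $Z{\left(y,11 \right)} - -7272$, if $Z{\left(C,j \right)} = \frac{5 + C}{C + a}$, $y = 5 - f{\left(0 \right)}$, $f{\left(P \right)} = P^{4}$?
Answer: $\frac{29093}{4} \approx 7273.3$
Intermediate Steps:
$a = 3$ ($a = 3 + 0 = 3$)
$y = 5$ ($y = 5 - 0^{4} = 5 - 0 = 5 + 0 = 5$)
$Z{\left(C,j \right)} = \frac{5 + C}{3 + C}$ ($Z{\left(C,j \right)} = \frac{5 + C}{C + 3} = \frac{5 + C}{3 + C}$)
$Z{\left(y,11 \right)} - -7272 = \frac{5 + 5}{3 + 5} - -7272 = \frac{1}{8} \cdot 10 + 7272 = \frac{5}{4} + 7272 = \frac{29093}{4}$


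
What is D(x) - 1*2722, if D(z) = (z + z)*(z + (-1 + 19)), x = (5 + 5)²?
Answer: 20878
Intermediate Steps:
x = 100 (x = 10² = 100)
D(z) = 2*z*(18 + z) (D(z) = (2*z)*(z + 18) = (2*z)*(18 + z) = 2*z*(18 + z))
D(x) - 1*2722 = 2*100*(18 + 100) - 1*2722 = 2*100*118 - 2722 = 23600 - 2722 = 20878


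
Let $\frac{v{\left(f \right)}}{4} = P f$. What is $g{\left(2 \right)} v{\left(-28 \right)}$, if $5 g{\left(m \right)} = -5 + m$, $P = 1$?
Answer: $\frac{336}{5} \approx 67.2$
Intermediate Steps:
$g{\left(m \right)} = -1 + \frac{m}{5}$ ($g{\left(m \right)} = \frac{-5 + m}{5} = -1 + \frac{m}{5}$)
$v{\left(f \right)} = 4 f$ ($v{\left(f \right)} = 4 \cdot 1 f = 4 f$)
$g{\left(2 \right)} v{\left(-28 \right)} = \left(-1 + \frac{1}{5} \cdot 2\right) 4 \left(-28\right) = \left(-1 + \frac{2}{5}\right) \left(-112\right) = \left(- \frac{3}{5}\right) \left(-112\right) = \frac{336}{5}$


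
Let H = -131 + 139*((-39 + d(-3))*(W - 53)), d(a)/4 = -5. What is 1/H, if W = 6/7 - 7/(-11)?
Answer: 77/32515079 ≈ 2.3681e-6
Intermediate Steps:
d(a) = -20 (d(a) = 4*(-5) = -20)
W = 115/77 (W = 6*(⅐) - 7*(-1/11) = 6/7 + 7/11 = 115/77 ≈ 1.4935)
H = 32515079/77 (H = -131 + 139*((-39 - 20)*(115/77 - 53)) = -131 + 139*(-59*(-3966/77)) = -131 + 139*(233994/77) = -131 + 32525166/77 = 32515079/77 ≈ 4.2227e+5)
1/H = 1/(32515079/77) = 77/32515079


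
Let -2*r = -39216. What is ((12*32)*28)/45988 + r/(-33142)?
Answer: -68173740/190516787 ≈ -0.35784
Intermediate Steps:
r = 19608 (r = -½*(-39216) = 19608)
((12*32)*28)/45988 + r/(-33142) = ((12*32)*28)/45988 + 19608/(-33142) = (384*28)*(1/45988) + 19608*(-1/33142) = 10752*(1/45988) - 9804/16571 = 2688/11497 - 9804/16571 = -68173740/190516787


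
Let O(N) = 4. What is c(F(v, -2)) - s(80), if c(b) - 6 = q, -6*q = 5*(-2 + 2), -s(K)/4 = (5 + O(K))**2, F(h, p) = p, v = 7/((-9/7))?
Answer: 330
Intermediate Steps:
v = -49/9 (v = 7/((-9*1/7)) = 7/(-9/7) = 7*(-7/9) = -49/9 ≈ -5.4444)
s(K) = -324 (s(K) = -4*(5 + 4)**2 = -4*9**2 = -4*81 = -324)
q = 0 (q = -5*(-2 + 2)/6 = -5*0/6 = -1/6*0 = 0)
c(b) = 6 (c(b) = 6 + 0 = 6)
c(F(v, -2)) - s(80) = 6 - 1*(-324) = 6 + 324 = 330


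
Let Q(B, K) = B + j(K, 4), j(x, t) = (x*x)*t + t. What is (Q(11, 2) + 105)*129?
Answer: 17544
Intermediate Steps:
j(x, t) = t + t*x² (j(x, t) = x²*t + t = t*x² + t = t + t*x²)
Q(B, K) = 4 + B + 4*K² (Q(B, K) = B + 4*(1 + K²) = B + (4 + 4*K²) = 4 + B + 4*K²)
(Q(11, 2) + 105)*129 = ((4 + 11 + 4*2²) + 105)*129 = ((4 + 11 + 4*4) + 105)*129 = ((4 + 11 + 16) + 105)*129 = (31 + 105)*129 = 136*129 = 17544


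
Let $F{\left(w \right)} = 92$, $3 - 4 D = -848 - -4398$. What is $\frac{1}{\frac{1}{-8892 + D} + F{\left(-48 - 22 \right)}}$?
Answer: $\frac{39115}{3598576} \approx 0.01087$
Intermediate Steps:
$D = - \frac{3547}{4}$ ($D = \frac{3}{4} - \frac{-848 - -4398}{4} = \frac{3}{4} - \frac{-848 + 4398}{4} = \frac{3}{4} - \frac{1775}{2} = - \frac{3547}{4} \approx -886.75$)
$\frac{1}{\frac{1}{-8892 + D} + F{\left(-48 - 22 \right)}} = \frac{1}{\frac{1}{-8892 - \frac{3547}{4}} + 92} = \frac{1}{\frac{1}{- \frac{39115}{4}} + 92} = \frac{1}{- \frac{4}{39115} + 92} = \frac{1}{\frac{3598576}{39115}} = \frac{39115}{3598576}$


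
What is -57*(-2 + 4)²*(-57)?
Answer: 12996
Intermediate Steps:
-57*(-2 + 4)²*(-57) = -57*2²*(-57) = -57*4*(-57) = -228*(-57) = 12996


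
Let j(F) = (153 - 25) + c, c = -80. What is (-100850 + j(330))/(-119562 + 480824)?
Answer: -50401/180631 ≈ -0.27903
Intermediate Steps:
j(F) = 48 (j(F) = (153 - 25) - 80 = 128 - 80 = 48)
(-100850 + j(330))/(-119562 + 480824) = (-100850 + 48)/(-119562 + 480824) = -100802/361262 = -100802*1/361262 = -50401/180631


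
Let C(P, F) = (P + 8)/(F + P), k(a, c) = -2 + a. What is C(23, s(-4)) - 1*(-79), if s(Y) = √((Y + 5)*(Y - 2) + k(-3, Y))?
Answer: 43373/540 - 31*I*√11/540 ≈ 80.32 - 0.1904*I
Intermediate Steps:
s(Y) = √(-5 + (-2 + Y)*(5 + Y)) (s(Y) = √((Y + 5)*(Y - 2) + (-2 - 3)) = √((5 + Y)*(-2 + Y) - 5) = √((-2 + Y)*(5 + Y) - 5) = √(-5 + (-2 + Y)*(5 + Y)))
C(P, F) = (8 + P)/(F + P)
C(23, s(-4)) - 1*(-79) = (8 + 23)/(√(-15 + (-4)² + 3*(-4)) + 23) - 1*(-79) = 31/(√(-15 + 16 - 12) + 23) + 79 = 31/(√(-11) + 23) + 79 = 31/(I*√11 + 23) + 79 = 31/(23 + I*√11) + 79 = 79 + 31/(23 + I*√11)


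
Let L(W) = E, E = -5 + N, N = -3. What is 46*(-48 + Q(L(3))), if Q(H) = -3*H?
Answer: -1104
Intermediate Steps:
E = -8 (E = -5 - 3 = -8)
L(W) = -8
46*(-48 + Q(L(3))) = 46*(-48 - 3*(-8)) = 46*(-48 + 24) = 46*(-24) = -1104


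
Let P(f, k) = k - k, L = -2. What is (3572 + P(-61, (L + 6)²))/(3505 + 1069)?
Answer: 1786/2287 ≈ 0.78094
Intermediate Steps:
P(f, k) = 0
(3572 + P(-61, (L + 6)²))/(3505 + 1069) = (3572 + 0)/(3505 + 1069) = 3572/4574 = 3572*(1/4574) = 1786/2287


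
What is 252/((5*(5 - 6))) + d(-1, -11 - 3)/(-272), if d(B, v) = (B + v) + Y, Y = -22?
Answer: -68359/1360 ≈ -50.264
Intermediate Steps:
d(B, v) = -22 + B + v (d(B, v) = (B + v) - 22 = -22 + B + v)
252/((5*(5 - 6))) + d(-1, -11 - 3)/(-272) = 252/((5*(5 - 6))) + (-22 - 1 + (-11 - 3))/(-272) = 252/((5*(-1))) + (-22 - 1 - 14)*(-1/272) = 252/(-5) - 37*(-1/272) = 252*(-⅕) + 37/272 = -252/5 + 37/272 = -68359/1360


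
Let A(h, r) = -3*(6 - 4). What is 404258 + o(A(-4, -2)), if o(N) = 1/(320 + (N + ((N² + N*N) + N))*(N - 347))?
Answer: 8432821879/20860 ≈ 4.0426e+5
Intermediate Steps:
A(h, r) = -6 (A(h, r) = -3*2 = -6)
o(N) = 1/(320 + (-347 + N)*(2*N + 2*N²)) (o(N) = 1/(320 + (N + ((N² + N²) + N))*(-347 + N)) = 1/(320 + (N + (2*N² + N))*(-347 + N)) = 1/(320 + (N + (N + 2*N²))*(-347 + N)) = 1/(320 + (2*N + 2*N²)*(-347 + N)) = 1/(320 + (-347 + N)*(2*N + 2*N²)))
404258 + o(A(-4, -2)) = 404258 + 1/(2*(160 + (-6)³ - 347*(-6) - 346*(-6)²)) = 404258 + 1/(2*(160 - 216 + 2082 - 346*36)) = 404258 + 1/(2*(160 - 216 + 2082 - 12456)) = 404258 + (½)/(-10430) = 404258 + (½)*(-1/10430) = 404258 - 1/20860 = 8432821879/20860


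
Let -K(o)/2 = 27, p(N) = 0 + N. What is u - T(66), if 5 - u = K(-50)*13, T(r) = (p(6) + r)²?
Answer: -4477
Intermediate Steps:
p(N) = N
T(r) = (6 + r)²
K(o) = -54 (K(o) = -2*27 = -54)
u = 707 (u = 5 - (-54)*13 = 5 - 1*(-702) = 5 + 702 = 707)
u - T(66) = 707 - (6 + 66)² = 707 - 1*72² = 707 - 1*5184 = 707 - 5184 = -4477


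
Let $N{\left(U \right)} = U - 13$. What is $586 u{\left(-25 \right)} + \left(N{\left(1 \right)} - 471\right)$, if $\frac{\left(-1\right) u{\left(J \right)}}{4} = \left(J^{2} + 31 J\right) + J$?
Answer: $409717$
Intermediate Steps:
$N{\left(U \right)} = -13 + U$
$u{\left(J \right)} = - 128 J - 4 J^{2}$ ($u{\left(J \right)} = - 4 \left(\left(J^{2} + 31 J\right) + J\right) = - 4 \left(J^{2} + 32 J\right) = - 128 J - 4 J^{2}$)
$586 u{\left(-25 \right)} + \left(N{\left(1 \right)} - 471\right) = 586 \left(\left(-4\right) \left(-25\right) \left(32 - 25\right)\right) + \left(\left(-13 + 1\right) - 471\right) = 586 \left(\left(-4\right) \left(-25\right) 7\right) - 483 = 586 \cdot 700 - 483 = 410200 - 483 = 409717$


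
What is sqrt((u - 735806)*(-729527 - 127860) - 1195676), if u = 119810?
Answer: 2*sqrt(132036441694) ≈ 7.2674e+5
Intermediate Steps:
sqrt((u - 735806)*(-729527 - 127860) - 1195676) = sqrt((119810 - 735806)*(-729527 - 127860) - 1195676) = sqrt(-615996*(-857387) - 1195676) = sqrt(528146962452 - 1195676) = sqrt(528145766776) = 2*sqrt(132036441694)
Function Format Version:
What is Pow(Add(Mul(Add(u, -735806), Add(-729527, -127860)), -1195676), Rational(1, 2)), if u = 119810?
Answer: Mul(2, Pow(132036441694, Rational(1, 2))) ≈ 7.2674e+5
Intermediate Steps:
Pow(Add(Mul(Add(u, -735806), Add(-729527, -127860)), -1195676), Rational(1, 2)) = Pow(Add(Mul(Add(119810, -735806), Add(-729527, -127860)), -1195676), Rational(1, 2)) = Pow(Add(Mul(-615996, -857387), -1195676), Rational(1, 2)) = Pow(Add(528146962452, -1195676), Rational(1, 2)) = Pow(528145766776, Rational(1, 2)) = Mul(2, Pow(132036441694, Rational(1, 2)))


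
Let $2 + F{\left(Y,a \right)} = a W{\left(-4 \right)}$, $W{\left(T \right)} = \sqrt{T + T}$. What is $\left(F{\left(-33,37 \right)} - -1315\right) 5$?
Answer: $6565 + 370 i \sqrt{2} \approx 6565.0 + 523.26 i$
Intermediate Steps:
$W{\left(T \right)} = \sqrt{2} \sqrt{T}$ ($W{\left(T \right)} = \sqrt{2 T} = \sqrt{2} \sqrt{T}$)
$F{\left(Y,a \right)} = -2 + 2 i a \sqrt{2}$ ($F{\left(Y,a \right)} = -2 + a \sqrt{2} \sqrt{-4} = -2 + a \sqrt{2} \cdot 2 i = -2 + a 2 i \sqrt{2} = -2 + 2 i a \sqrt{2}$)
$\left(F{\left(-33,37 \right)} - -1315\right) 5 = \left(\left(-2 + 2 i 37 \sqrt{2}\right) - -1315\right) 5 = \left(\left(-2 + 74 i \sqrt{2}\right) + 1315\right) 5 = \left(1313 + 74 i \sqrt{2}\right) 5 = 6565 + 370 i \sqrt{2}$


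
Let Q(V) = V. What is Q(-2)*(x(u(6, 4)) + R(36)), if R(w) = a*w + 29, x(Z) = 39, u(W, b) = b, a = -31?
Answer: 2096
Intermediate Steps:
R(w) = 29 - 31*w (R(w) = -31*w + 29 = 29 - 31*w)
Q(-2)*(x(u(6, 4)) + R(36)) = -2*(39 + (29 - 31*36)) = -2*(39 + (29 - 1116)) = -2*(39 - 1087) = -2*(-1048) = 2096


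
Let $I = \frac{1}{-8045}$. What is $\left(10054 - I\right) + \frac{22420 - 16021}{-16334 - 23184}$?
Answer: $\frac{3196339464303}{317922310} \approx 10054.0$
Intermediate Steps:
$I = - \frac{1}{8045} \approx -0.0001243$
$\left(10054 - I\right) + \frac{22420 - 16021}{-16334 - 23184} = \left(10054 - - \frac{1}{8045}\right) + \frac{22420 - 16021}{-16334 - 23184} = \left(10054 + \frac{1}{8045}\right) + \frac{6399}{-39518} = \frac{80884431}{8045} + 6399 \left(- \frac{1}{39518}\right) = \frac{80884431}{8045} - \frac{6399}{39518} = \frac{3196339464303}{317922310}$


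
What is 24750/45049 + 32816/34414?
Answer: 1165037242/775158143 ≈ 1.5030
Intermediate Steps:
24750/45049 + 32816/34414 = 24750*(1/45049) + 32816*(1/34414) = 24750/45049 + 16408/17207 = 1165037242/775158143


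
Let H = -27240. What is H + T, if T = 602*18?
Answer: -16404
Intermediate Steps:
T = 10836
H + T = -27240 + 10836 = -16404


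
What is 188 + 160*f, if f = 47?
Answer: 7708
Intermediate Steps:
188 + 160*f = 188 + 160*47 = 188 + 7520 = 7708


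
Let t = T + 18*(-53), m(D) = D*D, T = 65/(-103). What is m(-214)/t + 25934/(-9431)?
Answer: -47035926246/927321937 ≈ -50.722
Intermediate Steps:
T = -65/103 (T = 65*(-1/103) = -65/103 ≈ -0.63107)
m(D) = D**2
t = -98327/103 (t = -65/103 + 18*(-53) = -65/103 - 954 = -98327/103 ≈ -954.63)
m(-214)/t + 25934/(-9431) = (-214)**2/(-98327/103) + 25934/(-9431) = 45796*(-103/98327) + 25934*(-1/9431) = -4716988/98327 - 25934/9431 = -47035926246/927321937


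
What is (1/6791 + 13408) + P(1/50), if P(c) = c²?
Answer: 227634329291/16977500 ≈ 13408.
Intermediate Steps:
(1/6791 + 13408) + P(1/50) = (1/6791 + 13408) + (1/50)² = 91053729/6791 + 1/2500 = 227634329291/16977500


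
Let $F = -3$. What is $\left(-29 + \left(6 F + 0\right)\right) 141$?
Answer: $-6627$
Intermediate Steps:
$\left(-29 + \left(6 F + 0\right)\right) 141 = \left(-29 + \left(6 \left(-3\right) + 0\right)\right) 141 = \left(-29 + \left(-18 + 0\right)\right) 141 = \left(-29 - 18\right) 141 = \left(-47\right) 141 = -6627$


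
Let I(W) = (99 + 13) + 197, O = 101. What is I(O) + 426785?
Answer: 427094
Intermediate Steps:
I(W) = 309 (I(W) = 112 + 197 = 309)
I(O) + 426785 = 309 + 426785 = 427094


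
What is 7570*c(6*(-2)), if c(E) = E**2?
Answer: 1090080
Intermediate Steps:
7570*c(6*(-2)) = 7570*(6*(-2))**2 = 7570*(-12)**2 = 7570*144 = 1090080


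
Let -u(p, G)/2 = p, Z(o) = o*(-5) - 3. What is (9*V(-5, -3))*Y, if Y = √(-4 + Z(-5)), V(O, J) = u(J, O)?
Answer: 162*√2 ≈ 229.10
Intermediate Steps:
Z(o) = -3 - 5*o (Z(o) = -5*o - 3 = -3 - 5*o)
u(p, G) = -2*p
V(O, J) = -2*J
Y = 3*√2 (Y = √(-4 + (-3 - 5*(-5))) = √(-4 + (-3 + 25)) = √(-4 + 22) = √18 = 3*√2 ≈ 4.2426)
(9*V(-5, -3))*Y = (9*(-2*(-3)))*(3*√2) = (9*6)*(3*√2) = 54*(3*√2) = 162*√2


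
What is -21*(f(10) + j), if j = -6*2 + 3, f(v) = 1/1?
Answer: 168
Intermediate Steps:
f(v) = 1
j = -9 (j = -12 + 3 = -9)
-21*(f(10) + j) = -21*(1 - 9) = -21*(-8) = 168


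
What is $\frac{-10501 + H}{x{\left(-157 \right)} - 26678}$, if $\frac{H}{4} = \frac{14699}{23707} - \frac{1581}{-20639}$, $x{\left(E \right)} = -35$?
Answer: $\frac{5136657991561}{13070370993149} \approx 0.393$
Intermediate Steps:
$H = \frac{1363413712}{489288773}$ ($H = 4 \left(\frac{14699}{23707} - \frac{1581}{-20639}\right) = 4 \left(14699 \cdot \frac{1}{23707} - - \frac{1581}{20639}\right) = 4 \left(\frac{14699}{23707} + \frac{1581}{20639}\right) = 4 \cdot \frac{340853428}{489288773} = \frac{1363413712}{489288773} \approx 2.7865$)
$\frac{-10501 + H}{x{\left(-157 \right)} - 26678} = \frac{-10501 + \frac{1363413712}{489288773}}{-35 - 26678} = - \frac{5136657991561}{489288773 \left(-26713\right)} = \left(- \frac{5136657991561}{489288773}\right) \left(- \frac{1}{26713}\right) = \frac{5136657991561}{13070370993149}$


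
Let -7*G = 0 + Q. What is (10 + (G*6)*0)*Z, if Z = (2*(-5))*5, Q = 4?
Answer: -500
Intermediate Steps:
G = -4/7 (G = -(0 + 4)/7 = -1/7*4 = -4/7 ≈ -0.57143)
Z = -50 (Z = -10*5 = -50)
(10 + (G*6)*0)*Z = (10 - 4/7*6*0)*(-50) = (10 - 24/7*0)*(-50) = (10 + 0)*(-50) = 10*(-50) = -500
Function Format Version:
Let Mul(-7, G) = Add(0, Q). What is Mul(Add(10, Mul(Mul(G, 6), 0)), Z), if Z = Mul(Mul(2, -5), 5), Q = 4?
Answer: -500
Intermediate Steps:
G = Rational(-4, 7) (G = Mul(Rational(-1, 7), Add(0, 4)) = Mul(Rational(-1, 7), 4) = Rational(-4, 7) ≈ -0.57143)
Z = -50 (Z = Mul(-10, 5) = -50)
Mul(Add(10, Mul(Mul(G, 6), 0)), Z) = Mul(Add(10, Mul(Mul(Rational(-4, 7), 6), 0)), -50) = Mul(Add(10, Mul(Rational(-24, 7), 0)), -50) = Mul(Add(10, 0), -50) = Mul(10, -50) = -500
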